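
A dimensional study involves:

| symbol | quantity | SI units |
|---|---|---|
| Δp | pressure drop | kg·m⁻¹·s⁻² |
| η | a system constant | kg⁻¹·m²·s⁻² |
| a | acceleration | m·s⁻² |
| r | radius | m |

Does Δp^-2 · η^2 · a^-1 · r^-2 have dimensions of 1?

no

Sum the exponent of each base dimension across the product:
  M: −2·[Δp]_M + 2·[η]_M − [a]_M − 2·[r]_M = −2·(1) + 2·(-1) − (0) − 2·(0) = -4
  L: −2·[Δp]_L + 2·[η]_L − [a]_L − 2·[r]_L = −2·(-1) + 2·(2) − (1) − 2·(1) = 3
  T: −2·[Δp]_T + 2·[η]_T − [a]_T − 2·[r]_T = −2·(-2) + 2·(-2) − (-2) − 2·(0) = 2
Net dimensions [M⁻⁴ L³ T²] ≠ [1] — not dimensionless.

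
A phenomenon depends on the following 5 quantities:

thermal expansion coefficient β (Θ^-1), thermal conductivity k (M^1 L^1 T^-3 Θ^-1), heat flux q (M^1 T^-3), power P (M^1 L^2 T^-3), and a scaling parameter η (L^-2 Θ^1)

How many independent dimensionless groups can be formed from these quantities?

There are 5 variables and 4 base dimensions (M, L, T, Θ).
The dimension matrix has rank 3 (less than 4: the dimension vectors are linearly dependent).
Independent dimensionless groups: 5 − 3 = 2.

2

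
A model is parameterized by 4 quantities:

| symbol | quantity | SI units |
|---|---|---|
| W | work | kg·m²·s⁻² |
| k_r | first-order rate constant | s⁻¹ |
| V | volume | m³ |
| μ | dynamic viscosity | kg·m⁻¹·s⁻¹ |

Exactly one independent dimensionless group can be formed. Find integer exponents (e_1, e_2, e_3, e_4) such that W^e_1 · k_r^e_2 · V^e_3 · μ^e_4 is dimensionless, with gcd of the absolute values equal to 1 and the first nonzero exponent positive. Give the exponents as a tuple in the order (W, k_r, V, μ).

M: e_1·(1) + e_2·(0) + e_3·(0) + e_4·(1) = 0
L: e_1·(2) + e_2·(0) + e_3·(3) + e_4·(-1) = 0
T: e_1·(-2) + e_2·(-1) + e_3·(0) + e_4·(-1) = 0
Solving this homogeneous linear system for the smallest-integer solution (first nonzero entry positive) gives (1, -1, -1, -1).

(1, -1, -1, -1)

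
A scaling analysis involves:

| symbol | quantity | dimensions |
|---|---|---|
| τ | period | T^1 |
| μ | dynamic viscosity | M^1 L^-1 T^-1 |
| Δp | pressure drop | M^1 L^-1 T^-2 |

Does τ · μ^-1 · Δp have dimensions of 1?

yes

Sum the exponent of each base dimension across the product:
  M: [τ]_M − [μ]_M + [Δp]_M = (0) − (1) + (1) = 0
  L: [τ]_L − [μ]_L + [Δp]_L = (0) − (-1) + (-1) = 0
  T: [τ]_T − [μ]_T + [Δp]_T = (1) − (-1) + (-2) = 0
All base exponents vanish — dimensionless.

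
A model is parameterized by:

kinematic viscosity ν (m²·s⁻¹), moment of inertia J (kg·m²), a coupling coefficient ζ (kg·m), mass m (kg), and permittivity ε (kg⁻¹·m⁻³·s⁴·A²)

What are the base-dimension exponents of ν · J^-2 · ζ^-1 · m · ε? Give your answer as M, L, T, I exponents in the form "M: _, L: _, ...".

M: -3, L: -6, T: 3, I: 2

Collect each base-dimension exponent across the product:
  M: (0) − 2·(1) − (1) + (1) + (-1) = -3
  L: (2) − 2·(2) − (1) + (0) + (-3) = -6
  T: (-1) − 2·(0) − (0) + (0) + (4) = 3
  I: (0) − 2·(0) − (0) + (0) + (2) = 2
So the dimensions are [M⁻³ L⁻⁶ T³ I²].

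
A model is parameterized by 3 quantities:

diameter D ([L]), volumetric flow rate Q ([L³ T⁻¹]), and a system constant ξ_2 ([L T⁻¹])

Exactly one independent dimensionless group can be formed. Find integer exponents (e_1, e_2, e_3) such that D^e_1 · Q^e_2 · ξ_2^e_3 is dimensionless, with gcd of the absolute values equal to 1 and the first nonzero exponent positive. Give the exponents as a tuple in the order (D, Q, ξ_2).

L: e_1·(1) + e_2·(3) + e_3·(1) = 0
T: e_1·(0) + e_2·(-1) + e_3·(-1) = 0
Solving this homogeneous linear system for the smallest-integer solution (first nonzero entry positive) gives (2, -1, 1).

(2, -1, 1)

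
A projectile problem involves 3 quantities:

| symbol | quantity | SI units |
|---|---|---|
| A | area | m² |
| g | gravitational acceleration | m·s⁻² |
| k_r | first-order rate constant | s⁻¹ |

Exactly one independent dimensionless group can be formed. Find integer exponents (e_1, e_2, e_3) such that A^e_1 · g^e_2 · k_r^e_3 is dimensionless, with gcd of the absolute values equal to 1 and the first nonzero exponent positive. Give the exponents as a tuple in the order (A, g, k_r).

(1, -2, 4)

L: e_1·(2) + e_2·(1) + e_3·(0) = 0
T: e_1·(0) + e_2·(-2) + e_3·(-1) = 0
Solving this homogeneous linear system for the smallest-integer solution (first nonzero entry positive) gives (1, -2, 4).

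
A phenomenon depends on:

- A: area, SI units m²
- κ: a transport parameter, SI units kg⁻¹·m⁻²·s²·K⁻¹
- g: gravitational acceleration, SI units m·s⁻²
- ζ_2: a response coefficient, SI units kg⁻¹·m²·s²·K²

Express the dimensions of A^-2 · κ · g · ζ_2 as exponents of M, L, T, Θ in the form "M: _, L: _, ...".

M: -2, L: -3, T: 2, Θ: 1

Collect each base-dimension exponent across the product:
  M: −2·(0) + (-1) + (0) + (-1) = -2
  L: −2·(2) + (-2) + (1) + (2) = -3
  T: −2·(0) + (2) + (-2) + (2) = 2
  Θ: −2·(0) + (-1) + (0) + (2) = 1
So the dimensions are [M⁻² L⁻³ T² Θ].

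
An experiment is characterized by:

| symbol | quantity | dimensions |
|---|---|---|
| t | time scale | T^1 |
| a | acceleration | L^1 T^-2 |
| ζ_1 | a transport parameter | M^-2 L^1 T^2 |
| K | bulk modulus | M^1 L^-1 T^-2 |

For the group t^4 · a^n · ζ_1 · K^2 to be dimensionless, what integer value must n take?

1

Balance the L exponent: (1)·n from a, plus 4·(0) + (1) + 2·(-1) = -1 from the rest, must sum to zero.
n − 1 = 0, so n = 1.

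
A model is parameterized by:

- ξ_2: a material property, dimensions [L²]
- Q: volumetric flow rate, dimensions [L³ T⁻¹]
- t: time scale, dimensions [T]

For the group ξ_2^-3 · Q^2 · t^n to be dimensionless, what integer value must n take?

2

Balance the T exponent: (1)·n from t, plus −3·(0) + 2·(-1) = -2 from the rest, must sum to zero.
n − 2 = 0, so n = 2.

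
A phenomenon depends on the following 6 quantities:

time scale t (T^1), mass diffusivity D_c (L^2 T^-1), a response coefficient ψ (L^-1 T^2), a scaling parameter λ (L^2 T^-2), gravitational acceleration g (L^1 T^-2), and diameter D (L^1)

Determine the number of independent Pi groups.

4

There are 6 variables and 2 base dimensions (L, T).
The dimension matrix has rank 2.
Independent dimensionless groups: 6 − 2 = 4.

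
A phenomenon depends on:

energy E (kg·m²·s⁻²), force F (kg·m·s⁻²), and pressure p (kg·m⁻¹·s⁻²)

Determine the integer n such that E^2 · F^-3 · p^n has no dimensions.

Balance the M exponent: (1)·n from p, plus 2·(1) − 3·(1) = -1 from the rest, must sum to zero.
n − 1 = 0, so n = 1.

1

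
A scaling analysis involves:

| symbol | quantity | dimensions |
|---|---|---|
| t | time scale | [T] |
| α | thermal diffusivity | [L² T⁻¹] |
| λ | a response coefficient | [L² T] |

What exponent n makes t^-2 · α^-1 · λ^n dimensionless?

1

Balance the L exponent: (2)·n from λ, plus −2·(0) − (2) = -2 from the rest, must sum to zero.
2n − 2 = 0, so n = 1.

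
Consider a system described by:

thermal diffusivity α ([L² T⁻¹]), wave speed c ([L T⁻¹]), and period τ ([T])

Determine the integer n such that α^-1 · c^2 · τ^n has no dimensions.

1

Balance the T exponent: (1)·n from τ, plus −(-1) + 2·(-1) = -1 from the rest, must sum to zero.
n − 1 = 0, so n = 1.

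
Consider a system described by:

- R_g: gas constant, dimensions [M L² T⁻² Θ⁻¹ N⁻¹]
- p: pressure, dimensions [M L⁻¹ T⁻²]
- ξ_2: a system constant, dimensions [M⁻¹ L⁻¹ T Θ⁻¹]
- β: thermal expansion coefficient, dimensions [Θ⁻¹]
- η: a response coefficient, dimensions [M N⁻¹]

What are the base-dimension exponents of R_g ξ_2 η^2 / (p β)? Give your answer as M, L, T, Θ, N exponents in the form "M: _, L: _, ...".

M: 1, L: 2, T: 1, Θ: -1, N: -3

Collect each base-dimension exponent across the product:
  M: (1) − (1) + (-1) − (0) + 2·(1) = 1
  L: (2) − (-1) + (-1) − (0) + 2·(0) = 2
  T: (-2) − (-2) + (1) − (0) + 2·(0) = 1
  Θ: (-1) − (0) + (-1) − (-1) + 2·(0) = -1
  N: (-1) − (0) + (0) − (0) + 2·(-1) = -3
So the dimensions are [M L² T Θ⁻¹ N⁻³].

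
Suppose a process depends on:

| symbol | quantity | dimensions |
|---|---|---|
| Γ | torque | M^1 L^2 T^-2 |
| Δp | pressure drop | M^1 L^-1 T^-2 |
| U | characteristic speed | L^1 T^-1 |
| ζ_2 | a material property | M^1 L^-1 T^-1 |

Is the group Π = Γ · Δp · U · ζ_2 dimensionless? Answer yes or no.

Sum the exponent of each base dimension across the product:
  M: [Γ]_M + [Δp]_M + [U]_M + [ζ_2]_M = (1) + (1) + (0) + (1) = 3
  L: [Γ]_L + [Δp]_L + [U]_L + [ζ_2]_L = (2) + (-1) + (1) + (-1) = 1
  T: [Γ]_T + [Δp]_T + [U]_T + [ζ_2]_T = (-2) + (-2) + (-1) + (-1) = -6
Net dimensions [M³ L T⁻⁶] ≠ [1] — not dimensionless.

no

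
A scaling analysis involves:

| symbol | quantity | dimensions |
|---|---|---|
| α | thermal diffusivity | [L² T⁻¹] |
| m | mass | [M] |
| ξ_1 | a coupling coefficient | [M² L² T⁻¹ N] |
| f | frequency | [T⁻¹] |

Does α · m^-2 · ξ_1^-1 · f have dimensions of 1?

no

Sum the exponent of each base dimension across the product:
  M: [α]_M − 2·[m]_M − [ξ_1]_M + [f]_M = (0) − 2·(1) − (2) + (0) = -4
  L: [α]_L − 2·[m]_L − [ξ_1]_L + [f]_L = (2) − 2·(0) − (2) + (0) = 0
  T: [α]_T − 2·[m]_T − [ξ_1]_T + [f]_T = (-1) − 2·(0) − (-1) + (-1) = -1
  N: [α]_N − 2·[m]_N − [ξ_1]_N + [f]_N = (0) − 2·(0) − (1) + (0) = -1
Net dimensions [M⁻⁴ T⁻¹ N⁻¹] ≠ [1] — not dimensionless.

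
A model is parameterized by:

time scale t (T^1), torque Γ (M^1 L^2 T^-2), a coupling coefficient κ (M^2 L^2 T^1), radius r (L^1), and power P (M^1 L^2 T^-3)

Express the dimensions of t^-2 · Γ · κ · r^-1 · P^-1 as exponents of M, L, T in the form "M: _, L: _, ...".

Collect each base-dimension exponent across the product:
  M: −2·(0) + (1) + (2) − (0) − (1) = 2
  L: −2·(0) + (2) + (2) − (1) − (2) = 1
  T: −2·(1) + (-2) + (1) − (0) − (-3) = 0
So the dimensions are [M² L].

M: 2, L: 1, T: 0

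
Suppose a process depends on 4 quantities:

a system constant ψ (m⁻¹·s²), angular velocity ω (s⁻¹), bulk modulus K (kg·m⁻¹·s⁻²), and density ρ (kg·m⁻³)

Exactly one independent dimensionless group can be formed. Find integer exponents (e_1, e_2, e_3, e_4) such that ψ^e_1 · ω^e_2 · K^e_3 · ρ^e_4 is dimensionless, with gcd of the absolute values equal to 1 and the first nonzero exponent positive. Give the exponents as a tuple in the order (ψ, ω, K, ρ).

(2, 2, 1, -1)

M: e_1·(0) + e_2·(0) + e_3·(1) + e_4·(1) = 0
L: e_1·(-1) + e_2·(0) + e_3·(-1) + e_4·(-3) = 0
T: e_1·(2) + e_2·(-1) + e_3·(-2) + e_4·(0) = 0
Solving this homogeneous linear system for the smallest-integer solution (first nonzero entry positive) gives (2, 2, 1, -1).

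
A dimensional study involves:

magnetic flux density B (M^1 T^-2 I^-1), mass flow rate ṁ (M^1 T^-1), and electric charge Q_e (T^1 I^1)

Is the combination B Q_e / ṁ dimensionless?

yes

Sum the exponent of each base dimension across the product:
  M: [B]_M − [ṁ]_M + [Q_e]_M = (1) − (1) + (0) = 0
  L: [B]_L − [ṁ]_L + [Q_e]_L = (0) − (0) + (0) = 0
  T: [B]_T − [ṁ]_T + [Q_e]_T = (-2) − (-1) + (1) = 0
  I: [B]_I − [ṁ]_I + [Q_e]_I = (-1) − (0) + (1) = 0
All base exponents vanish — dimensionless.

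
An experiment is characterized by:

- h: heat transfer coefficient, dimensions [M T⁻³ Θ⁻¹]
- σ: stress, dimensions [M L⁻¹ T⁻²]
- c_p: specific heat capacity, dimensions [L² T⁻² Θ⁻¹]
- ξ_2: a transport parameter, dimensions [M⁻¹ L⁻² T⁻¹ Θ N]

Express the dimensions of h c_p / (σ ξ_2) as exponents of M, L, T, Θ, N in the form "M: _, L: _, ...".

M: 1, L: 5, T: -2, Θ: -3, N: -1

Collect each base-dimension exponent across the product:
  M: (1) − (1) + (0) − (-1) = 1
  L: (0) − (-1) + (2) − (-2) = 5
  T: (-3) − (-2) + (-2) − (-1) = -2
  Θ: (-1) − (0) + (-1) − (1) = -3
  N: (0) − (0) + (0) − (1) = -1
So the dimensions are [M L⁵ T⁻² Θ⁻³ N⁻¹].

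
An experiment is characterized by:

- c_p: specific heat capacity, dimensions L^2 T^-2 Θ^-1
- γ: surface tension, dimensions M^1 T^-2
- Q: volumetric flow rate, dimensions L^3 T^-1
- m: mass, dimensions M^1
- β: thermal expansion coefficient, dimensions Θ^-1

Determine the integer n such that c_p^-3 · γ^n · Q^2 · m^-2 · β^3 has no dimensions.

Balance the M exponent: (1)·n from γ, plus −3·(0) + 2·(0) − 2·(1) + 3·(0) = -2 from the rest, must sum to zero.
n − 2 = 0, so n = 2.

2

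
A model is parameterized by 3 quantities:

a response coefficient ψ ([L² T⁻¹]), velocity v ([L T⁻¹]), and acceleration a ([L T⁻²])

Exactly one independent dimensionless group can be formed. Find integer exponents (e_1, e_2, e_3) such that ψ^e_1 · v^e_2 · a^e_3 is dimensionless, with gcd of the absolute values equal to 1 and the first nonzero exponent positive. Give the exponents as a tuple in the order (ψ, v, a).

L: e_1·(2) + e_2·(1) + e_3·(1) = 0
T: e_1·(-1) + e_2·(-1) + e_3·(-2) = 0
Solving this homogeneous linear system for the smallest-integer solution (first nonzero entry positive) gives (1, -3, 1).

(1, -3, 1)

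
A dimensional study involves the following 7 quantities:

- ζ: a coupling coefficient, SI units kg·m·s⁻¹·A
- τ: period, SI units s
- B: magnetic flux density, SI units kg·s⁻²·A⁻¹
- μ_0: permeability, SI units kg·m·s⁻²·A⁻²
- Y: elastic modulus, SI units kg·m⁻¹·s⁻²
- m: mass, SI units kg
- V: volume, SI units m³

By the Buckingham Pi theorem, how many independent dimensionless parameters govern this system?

There are 7 variables and 4 base dimensions (M, L, T, I).
The dimension matrix has rank 4.
Independent dimensionless groups: 7 − 4 = 3.

3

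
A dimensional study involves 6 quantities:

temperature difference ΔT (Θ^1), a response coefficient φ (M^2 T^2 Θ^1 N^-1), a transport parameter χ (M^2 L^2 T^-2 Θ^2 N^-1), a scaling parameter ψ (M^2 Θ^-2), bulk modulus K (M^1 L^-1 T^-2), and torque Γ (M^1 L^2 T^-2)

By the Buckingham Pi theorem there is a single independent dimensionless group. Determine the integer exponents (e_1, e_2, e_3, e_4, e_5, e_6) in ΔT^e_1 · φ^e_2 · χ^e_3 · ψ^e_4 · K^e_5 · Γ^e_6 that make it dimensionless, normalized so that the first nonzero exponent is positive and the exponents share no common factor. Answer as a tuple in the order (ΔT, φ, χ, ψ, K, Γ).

M: e_1·(0) + e_2·(2) + e_3·(2) + e_4·(2) + e_5·(1) + e_6·(1) = 0
L: e_1·(0) + e_2·(0) + e_3·(2) + e_4·(0) + e_5·(-1) + e_6·(2) = 0
T: e_1·(0) + e_2·(2) + e_3·(-2) + e_4·(0) + e_5·(-2) + e_6·(-2) = 0
Θ: e_1·(1) + e_2·(1) + e_3·(2) + e_4·(-2) + e_5·(0) + e_6·(0) = 0
N: e_1·(0) + e_2·(-1) + e_3·(-1) + e_4·(0) + e_5·(0) + e_6·(0) = 0
Solving this homogeneous linear system for the smallest-integer solution (first nonzero entry positive) gives (3, -3, 3, 3, -2, -4).

(3, -3, 3, 3, -2, -4)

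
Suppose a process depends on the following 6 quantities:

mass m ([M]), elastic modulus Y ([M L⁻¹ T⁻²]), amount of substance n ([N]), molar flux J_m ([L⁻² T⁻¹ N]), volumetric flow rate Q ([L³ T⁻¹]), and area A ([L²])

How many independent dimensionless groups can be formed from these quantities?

2

There are 6 variables and 4 base dimensions (M, L, T, N).
The dimension matrix has rank 4.
Independent dimensionless groups: 6 − 4 = 2.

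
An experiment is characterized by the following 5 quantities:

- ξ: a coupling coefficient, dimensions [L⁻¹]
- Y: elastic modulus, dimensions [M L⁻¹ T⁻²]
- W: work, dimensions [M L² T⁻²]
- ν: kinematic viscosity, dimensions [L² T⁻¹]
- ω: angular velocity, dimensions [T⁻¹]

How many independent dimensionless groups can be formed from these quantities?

2

There are 5 variables and 3 base dimensions (M, L, T).
The dimension matrix has rank 3.
Independent dimensionless groups: 5 − 3 = 2.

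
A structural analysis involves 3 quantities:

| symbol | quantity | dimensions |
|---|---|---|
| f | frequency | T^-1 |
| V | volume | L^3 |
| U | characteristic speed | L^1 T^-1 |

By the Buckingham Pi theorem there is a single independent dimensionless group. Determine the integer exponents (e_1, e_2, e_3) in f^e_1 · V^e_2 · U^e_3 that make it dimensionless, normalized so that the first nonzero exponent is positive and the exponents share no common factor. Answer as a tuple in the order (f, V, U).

(3, 1, -3)

L: e_1·(0) + e_2·(3) + e_3·(1) = 0
T: e_1·(-1) + e_2·(0) + e_3·(-1) = 0
Solving this homogeneous linear system for the smallest-integer solution (first nonzero entry positive) gives (3, 1, -3).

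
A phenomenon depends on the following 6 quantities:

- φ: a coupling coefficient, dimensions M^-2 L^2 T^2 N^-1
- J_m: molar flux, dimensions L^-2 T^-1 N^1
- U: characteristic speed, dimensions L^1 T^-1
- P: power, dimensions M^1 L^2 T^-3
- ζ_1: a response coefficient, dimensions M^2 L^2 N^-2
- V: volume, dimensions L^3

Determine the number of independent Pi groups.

There are 6 variables and 4 base dimensions (M, L, T, N).
The dimension matrix has rank 4.
Independent dimensionless groups: 6 − 4 = 2.

2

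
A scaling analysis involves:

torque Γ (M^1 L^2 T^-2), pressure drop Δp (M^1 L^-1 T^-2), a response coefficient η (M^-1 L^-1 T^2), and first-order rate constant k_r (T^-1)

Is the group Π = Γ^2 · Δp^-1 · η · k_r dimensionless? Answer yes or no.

no

Sum the exponent of each base dimension across the product:
  M: 2·[Γ]_M − [Δp]_M + [η]_M + [k_r]_M = 2·(1) − (1) + (-1) + (0) = 0
  L: 2·[Γ]_L − [Δp]_L + [η]_L + [k_r]_L = 2·(2) − (-1) + (-1) + (0) = 4
  T: 2·[Γ]_T − [Δp]_T + [η]_T + [k_r]_T = 2·(-2) − (-2) + (2) + (-1) = -1
Net dimensions [L⁴ T⁻¹] ≠ [1] — not dimensionless.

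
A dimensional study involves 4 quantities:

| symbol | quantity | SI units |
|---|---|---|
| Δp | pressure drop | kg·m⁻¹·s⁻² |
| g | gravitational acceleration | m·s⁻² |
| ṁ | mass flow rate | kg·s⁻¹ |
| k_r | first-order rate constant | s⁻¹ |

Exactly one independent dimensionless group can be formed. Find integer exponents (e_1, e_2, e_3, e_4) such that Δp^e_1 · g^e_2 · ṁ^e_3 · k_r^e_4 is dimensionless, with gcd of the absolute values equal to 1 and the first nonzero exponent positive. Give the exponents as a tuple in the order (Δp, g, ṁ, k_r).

(1, 1, -1, -3)

M: e_1·(1) + e_2·(0) + e_3·(1) + e_4·(0) = 0
L: e_1·(-1) + e_2·(1) + e_3·(0) + e_4·(0) = 0
T: e_1·(-2) + e_2·(-2) + e_3·(-1) + e_4·(-1) = 0
Solving this homogeneous linear system for the smallest-integer solution (first nonzero entry positive) gives (1, 1, -1, -3).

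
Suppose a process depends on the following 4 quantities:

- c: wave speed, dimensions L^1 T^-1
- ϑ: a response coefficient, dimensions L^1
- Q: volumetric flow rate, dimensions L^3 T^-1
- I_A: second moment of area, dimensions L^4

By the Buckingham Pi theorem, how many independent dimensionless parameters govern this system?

There are 4 variables and 2 base dimensions (L, T).
The dimension matrix has rank 2.
Independent dimensionless groups: 4 − 2 = 2.

2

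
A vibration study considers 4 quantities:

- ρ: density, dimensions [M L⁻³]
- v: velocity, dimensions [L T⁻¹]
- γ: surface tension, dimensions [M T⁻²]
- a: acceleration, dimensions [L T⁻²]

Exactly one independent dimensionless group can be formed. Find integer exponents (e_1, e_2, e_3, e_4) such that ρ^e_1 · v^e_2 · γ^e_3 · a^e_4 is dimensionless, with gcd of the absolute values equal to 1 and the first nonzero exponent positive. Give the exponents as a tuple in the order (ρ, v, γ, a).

M: e_1·(1) + e_2·(0) + e_3·(1) + e_4·(0) = 0
L: e_1·(-3) + e_2·(1) + e_3·(0) + e_4·(1) = 0
T: e_1·(0) + e_2·(-1) + e_3·(-2) + e_4·(-2) = 0
Solving this homogeneous linear system for the smallest-integer solution (first nonzero entry positive) gives (1, 4, -1, -1).

(1, 4, -1, -1)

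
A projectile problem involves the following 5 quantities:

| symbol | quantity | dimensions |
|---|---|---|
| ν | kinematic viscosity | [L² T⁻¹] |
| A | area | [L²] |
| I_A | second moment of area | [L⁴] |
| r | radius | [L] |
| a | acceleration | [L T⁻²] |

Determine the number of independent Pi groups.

There are 5 variables and 2 base dimensions (L, T).
The dimension matrix has rank 2.
Independent dimensionless groups: 5 − 2 = 3.

3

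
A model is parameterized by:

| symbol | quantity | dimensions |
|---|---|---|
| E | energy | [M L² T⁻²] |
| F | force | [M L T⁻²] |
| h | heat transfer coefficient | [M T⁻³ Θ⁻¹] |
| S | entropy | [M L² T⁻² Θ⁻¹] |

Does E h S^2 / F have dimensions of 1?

Sum the exponent of each base dimension across the product:
  M: [E]_M − [F]_M + [h]_M + 2·[S]_M = (1) − (1) + (1) + 2·(1) = 3
  L: [E]_L − [F]_L + [h]_L + 2·[S]_L = (2) − (1) + (0) + 2·(2) = 5
  T: [E]_T − [F]_T + [h]_T + 2·[S]_T = (-2) − (-2) + (-3) + 2·(-2) = -7
  Θ: [E]_Θ − [F]_Θ + [h]_Θ + 2·[S]_Θ = (0) − (0) + (-1) + 2·(-1) = -3
Net dimensions [M³ L⁵ T⁻⁷ Θ⁻³] ≠ [1] — not dimensionless.

no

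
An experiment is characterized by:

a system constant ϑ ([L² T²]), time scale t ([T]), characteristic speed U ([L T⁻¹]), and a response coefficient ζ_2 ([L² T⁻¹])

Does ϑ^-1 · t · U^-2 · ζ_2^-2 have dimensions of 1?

Sum the exponent of each base dimension across the product:
  L: −[ϑ]_L + [t]_L − 2·[U]_L − 2·[ζ_2]_L = −(2) + (0) − 2·(1) − 2·(2) = -8
  T: −[ϑ]_T + [t]_T − 2·[U]_T − 2·[ζ_2]_T = −(2) + (1) − 2·(-1) − 2·(-1) = 3
Net dimensions [L⁻⁸ T³] ≠ [1] — not dimensionless.

no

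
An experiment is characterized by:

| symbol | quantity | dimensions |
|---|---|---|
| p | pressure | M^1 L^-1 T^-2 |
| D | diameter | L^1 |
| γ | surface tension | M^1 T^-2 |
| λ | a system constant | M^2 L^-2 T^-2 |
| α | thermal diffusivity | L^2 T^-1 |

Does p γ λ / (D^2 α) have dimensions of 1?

Sum the exponent of each base dimension across the product:
  M: [p]_M − 2·[D]_M + [γ]_M + [λ]_M − [α]_M = (1) − 2·(0) + (1) + (2) − (0) = 4
  L: [p]_L − 2·[D]_L + [γ]_L + [λ]_L − [α]_L = (-1) − 2·(1) + (0) + (-2) − (2) = -7
  T: [p]_T − 2·[D]_T + [γ]_T + [λ]_T − [α]_T = (-2) − 2·(0) + (-2) + (-2) − (-1) = -5
Net dimensions [M⁴ L⁻⁷ T⁻⁵] ≠ [1] — not dimensionless.

no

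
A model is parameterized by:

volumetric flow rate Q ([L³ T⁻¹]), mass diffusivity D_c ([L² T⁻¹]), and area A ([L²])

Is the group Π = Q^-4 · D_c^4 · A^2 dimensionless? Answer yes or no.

Sum the exponent of each base dimension across the product:
  L: −4·[Q]_L + 4·[D_c]_L + 2·[A]_L = −4·(3) + 4·(2) + 2·(2) = 0
  T: −4·[Q]_T + 4·[D_c]_T + 2·[A]_T = −4·(-1) + 4·(-1) + 2·(0) = 0
All base exponents vanish — dimensionless.

yes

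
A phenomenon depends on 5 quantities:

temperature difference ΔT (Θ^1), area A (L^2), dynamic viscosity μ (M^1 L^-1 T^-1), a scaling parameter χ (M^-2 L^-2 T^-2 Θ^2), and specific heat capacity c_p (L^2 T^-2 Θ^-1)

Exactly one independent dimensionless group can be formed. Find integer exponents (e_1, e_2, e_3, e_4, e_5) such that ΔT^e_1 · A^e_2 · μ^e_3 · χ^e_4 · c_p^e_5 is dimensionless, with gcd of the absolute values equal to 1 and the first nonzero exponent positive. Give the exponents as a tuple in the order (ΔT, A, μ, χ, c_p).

M: e_1·(0) + e_2·(0) + e_3·(1) + e_4·(-2) + e_5·(0) = 0
L: e_1·(0) + e_2·(2) + e_3·(-1) + e_4·(-2) + e_5·(2) = 0
T: e_1·(0) + e_2·(0) + e_3·(-1) + e_4·(-2) + e_5·(-2) = 0
Θ: e_1·(1) + e_2·(0) + e_3·(0) + e_4·(2) + e_5·(-1) = 0
Solving this homogeneous linear system for the smallest-integer solution (first nonzero entry positive) gives (4, -4, -2, -1, 2).

(4, -4, -2, -1, 2)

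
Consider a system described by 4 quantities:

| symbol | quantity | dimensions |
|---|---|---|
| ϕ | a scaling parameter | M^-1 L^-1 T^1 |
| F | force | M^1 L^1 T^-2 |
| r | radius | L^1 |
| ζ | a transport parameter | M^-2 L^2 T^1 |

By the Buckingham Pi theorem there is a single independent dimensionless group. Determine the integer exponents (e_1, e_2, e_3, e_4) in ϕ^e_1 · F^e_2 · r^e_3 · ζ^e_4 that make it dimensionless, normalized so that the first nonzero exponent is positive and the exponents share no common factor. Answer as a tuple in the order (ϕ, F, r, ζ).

M: e_1·(-1) + e_2·(1) + e_3·(0) + e_4·(-2) = 0
L: e_1·(-1) + e_2·(1) + e_3·(1) + e_4·(2) = 0
T: e_1·(1) + e_2·(-2) + e_3·(0) + e_4·(1) = 0
Solving this homogeneous linear system for the smallest-integer solution (first nonzero entry positive) gives (3, 1, 4, -1).

(3, 1, 4, -1)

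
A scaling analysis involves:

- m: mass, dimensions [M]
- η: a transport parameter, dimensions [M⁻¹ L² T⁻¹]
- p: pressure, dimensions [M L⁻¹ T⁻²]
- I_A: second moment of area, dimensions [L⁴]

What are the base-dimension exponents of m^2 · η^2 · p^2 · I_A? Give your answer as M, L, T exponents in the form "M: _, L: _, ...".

M: 2, L: 6, T: -6

Collect each base-dimension exponent across the product:
  M: 2·(1) + 2·(-1) + 2·(1) + (0) = 2
  L: 2·(0) + 2·(2) + 2·(-1) + (4) = 6
  T: 2·(0) + 2·(-1) + 2·(-2) + (0) = -6
So the dimensions are [M² L⁶ T⁻⁶].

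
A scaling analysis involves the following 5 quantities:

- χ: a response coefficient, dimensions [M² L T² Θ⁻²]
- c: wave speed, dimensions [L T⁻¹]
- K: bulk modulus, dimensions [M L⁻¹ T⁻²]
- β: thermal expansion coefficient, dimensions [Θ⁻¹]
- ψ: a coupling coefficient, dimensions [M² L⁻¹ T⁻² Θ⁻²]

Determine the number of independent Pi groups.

1

There are 5 variables and 4 base dimensions (M, L, T, Θ).
The dimension matrix has rank 4.
Independent dimensionless groups: 5 − 4 = 1.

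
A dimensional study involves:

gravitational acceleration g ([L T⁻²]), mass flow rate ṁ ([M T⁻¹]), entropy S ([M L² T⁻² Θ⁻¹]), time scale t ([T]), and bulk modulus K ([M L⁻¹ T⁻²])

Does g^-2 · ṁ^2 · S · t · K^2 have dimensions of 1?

no

Sum the exponent of each base dimension across the product:
  M: −2·[g]_M + 2·[ṁ]_M + [S]_M + [t]_M + 2·[K]_M = −2·(0) + 2·(1) + (1) + (0) + 2·(1) = 5
  L: −2·[g]_L + 2·[ṁ]_L + [S]_L + [t]_L + 2·[K]_L = −2·(1) + 2·(0) + (2) + (0) + 2·(-1) = -2
  T: −2·[g]_T + 2·[ṁ]_T + [S]_T + [t]_T + 2·[K]_T = −2·(-2) + 2·(-1) + (-2) + (1) + 2·(-2) = -3
  Θ: −2·[g]_Θ + 2·[ṁ]_Θ + [S]_Θ + [t]_Θ + 2·[K]_Θ = −2·(0) + 2·(0) + (-1) + (0) + 2·(0) = -1
Net dimensions [M⁵ L⁻² T⁻³ Θ⁻¹] ≠ [1] — not dimensionless.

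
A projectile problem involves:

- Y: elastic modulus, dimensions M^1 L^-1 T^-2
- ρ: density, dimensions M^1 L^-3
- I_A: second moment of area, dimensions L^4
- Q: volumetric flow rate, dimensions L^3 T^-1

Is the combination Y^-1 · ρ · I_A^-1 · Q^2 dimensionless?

yes

Sum the exponent of each base dimension across the product:
  M: −[Y]_M + [ρ]_M − [I_A]_M + 2·[Q]_M = −(1) + (1) − (0) + 2·(0) = 0
  L: −[Y]_L + [ρ]_L − [I_A]_L + 2·[Q]_L = −(-1) + (-3) − (4) + 2·(3) = 0
  T: −[Y]_T + [ρ]_T − [I_A]_T + 2·[Q]_T = −(-2) + (0) − (0) + 2·(-1) = 0
All base exponents vanish — dimensionless.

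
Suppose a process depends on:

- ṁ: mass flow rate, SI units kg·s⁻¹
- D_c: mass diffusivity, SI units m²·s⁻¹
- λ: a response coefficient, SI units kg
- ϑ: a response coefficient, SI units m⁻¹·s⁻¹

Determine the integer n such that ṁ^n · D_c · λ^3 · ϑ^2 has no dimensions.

-3

Balance the M exponent: (1)·n from ṁ, plus (0) + 3·(1) + 2·(0) = 3 from the rest, must sum to zero.
n + 3 = 0, so n = -3.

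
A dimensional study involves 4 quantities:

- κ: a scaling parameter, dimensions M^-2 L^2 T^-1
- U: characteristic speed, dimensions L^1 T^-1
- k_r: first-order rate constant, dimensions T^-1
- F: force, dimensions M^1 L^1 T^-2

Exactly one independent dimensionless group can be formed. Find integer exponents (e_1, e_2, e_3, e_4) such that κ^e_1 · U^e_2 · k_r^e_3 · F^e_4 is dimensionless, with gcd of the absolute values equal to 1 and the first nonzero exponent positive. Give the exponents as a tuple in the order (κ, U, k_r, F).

M: e_1·(-2) + e_2·(0) + e_3·(0) + e_4·(1) = 0
L: e_1·(2) + e_2·(1) + e_3·(0) + e_4·(1) = 0
T: e_1·(-1) + e_2·(-1) + e_3·(-1) + e_4·(-2) = 0
Solving this homogeneous linear system for the smallest-integer solution (first nonzero entry positive) gives (1, -4, -1, 2).

(1, -4, -1, 2)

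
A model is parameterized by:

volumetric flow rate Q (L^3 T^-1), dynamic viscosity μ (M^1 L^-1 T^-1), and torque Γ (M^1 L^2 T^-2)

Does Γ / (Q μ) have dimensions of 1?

yes

Sum the exponent of each base dimension across the product:
  M: −[Q]_M − [μ]_M + [Γ]_M = −(0) − (1) + (1) = 0
  L: −[Q]_L − [μ]_L + [Γ]_L = −(3) − (-1) + (2) = 0
  T: −[Q]_T − [μ]_T + [Γ]_T = −(-1) − (-1) + (-2) = 0
All base exponents vanish — dimensionless.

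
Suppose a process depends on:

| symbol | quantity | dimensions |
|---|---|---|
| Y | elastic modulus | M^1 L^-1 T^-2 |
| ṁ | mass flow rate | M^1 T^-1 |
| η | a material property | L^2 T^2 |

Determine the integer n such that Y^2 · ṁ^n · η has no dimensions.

Balance the M exponent: (1)·n from ṁ, plus 2·(1) + (0) = 2 from the rest, must sum to zero.
n + 2 = 0, so n = -2.

-2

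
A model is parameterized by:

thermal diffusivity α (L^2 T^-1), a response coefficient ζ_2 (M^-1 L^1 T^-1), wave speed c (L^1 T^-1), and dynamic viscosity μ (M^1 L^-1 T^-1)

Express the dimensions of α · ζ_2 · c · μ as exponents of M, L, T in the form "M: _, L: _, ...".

M: 0, L: 3, T: -4

Collect each base-dimension exponent across the product:
  M: (0) + (-1) + (0) + (1) = 0
  L: (2) + (1) + (1) + (-1) = 3
  T: (-1) + (-1) + (-1) + (-1) = -4
So the dimensions are [L³ T⁻⁴].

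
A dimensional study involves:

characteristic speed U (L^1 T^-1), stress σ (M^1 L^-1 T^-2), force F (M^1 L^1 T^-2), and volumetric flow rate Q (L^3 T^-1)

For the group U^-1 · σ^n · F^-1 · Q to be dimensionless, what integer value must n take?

Balance the M exponent: (1)·n from σ, plus −(0) − (1) + (0) = -1 from the rest, must sum to zero.
n − 1 = 0, so n = 1.

1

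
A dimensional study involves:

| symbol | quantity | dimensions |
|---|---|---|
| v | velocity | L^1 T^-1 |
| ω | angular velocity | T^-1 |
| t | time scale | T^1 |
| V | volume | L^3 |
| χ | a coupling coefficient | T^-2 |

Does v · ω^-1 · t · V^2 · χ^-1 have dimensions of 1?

Sum the exponent of each base dimension across the product:
  L: [v]_L − [ω]_L + [t]_L + 2·[V]_L − [χ]_L = (1) − (0) + (0) + 2·(3) − (0) = 7
  T: [v]_T − [ω]_T + [t]_T + 2·[V]_T − [χ]_T = (-1) − (-1) + (1) + 2·(0) − (-2) = 3
Net dimensions [L⁷ T³] ≠ [1] — not dimensionless.

no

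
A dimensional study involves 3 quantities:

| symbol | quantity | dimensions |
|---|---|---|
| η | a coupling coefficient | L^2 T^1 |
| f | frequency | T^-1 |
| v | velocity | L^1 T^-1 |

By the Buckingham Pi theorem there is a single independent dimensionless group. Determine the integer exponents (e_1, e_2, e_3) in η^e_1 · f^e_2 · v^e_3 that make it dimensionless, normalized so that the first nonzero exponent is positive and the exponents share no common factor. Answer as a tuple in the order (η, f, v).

L: e_1·(2) + e_2·(0) + e_3·(1) = 0
T: e_1·(1) + e_2·(-1) + e_3·(-1) = 0
Solving this homogeneous linear system for the smallest-integer solution (first nonzero entry positive) gives (1, 3, -2).

(1, 3, -2)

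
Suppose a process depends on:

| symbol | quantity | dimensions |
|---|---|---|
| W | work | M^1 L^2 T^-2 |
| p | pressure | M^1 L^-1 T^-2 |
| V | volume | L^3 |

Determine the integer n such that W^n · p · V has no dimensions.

-1

Balance the M exponent: (1)·n from W, plus (1) + (0) = 1 from the rest, must sum to zero.
n + 1 = 0, so n = -1.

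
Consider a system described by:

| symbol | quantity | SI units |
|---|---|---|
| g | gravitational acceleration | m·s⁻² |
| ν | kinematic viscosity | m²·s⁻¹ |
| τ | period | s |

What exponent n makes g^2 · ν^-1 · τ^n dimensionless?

3

Balance the T exponent: (1)·n from τ, plus 2·(-2) − (-1) = -3 from the rest, must sum to zero.
n − 3 = 0, so n = 3.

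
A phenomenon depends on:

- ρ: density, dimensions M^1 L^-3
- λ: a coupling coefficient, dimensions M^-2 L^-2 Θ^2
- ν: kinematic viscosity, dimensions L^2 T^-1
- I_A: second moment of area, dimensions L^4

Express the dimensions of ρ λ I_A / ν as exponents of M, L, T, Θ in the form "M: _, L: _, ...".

M: -1, L: -3, T: 1, Θ: 2

Collect each base-dimension exponent across the product:
  M: (1) + (-2) − (0) + (0) = -1
  L: (-3) + (-2) − (2) + (4) = -3
  T: (0) + (0) − (-1) + (0) = 1
  Θ: (0) + (2) − (0) + (0) = 2
So the dimensions are [M⁻¹ L⁻³ T Θ²].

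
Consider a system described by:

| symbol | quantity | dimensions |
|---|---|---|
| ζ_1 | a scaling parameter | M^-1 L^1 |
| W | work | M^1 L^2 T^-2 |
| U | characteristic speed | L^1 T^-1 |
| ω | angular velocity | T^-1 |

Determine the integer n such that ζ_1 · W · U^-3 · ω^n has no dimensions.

Balance the T exponent: (-1)·n from ω, plus (0) + (-2) − 3·(-1) = 1 from the rest, must sum to zero.
−n + 1 = 0, so n = 1.

1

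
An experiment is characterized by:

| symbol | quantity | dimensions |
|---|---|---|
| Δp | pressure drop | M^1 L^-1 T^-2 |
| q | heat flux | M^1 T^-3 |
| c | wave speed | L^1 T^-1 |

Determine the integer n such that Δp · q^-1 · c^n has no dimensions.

Balance the L exponent: (1)·n from c, plus (-1) − (0) = -1 from the rest, must sum to zero.
n − 1 = 0, so n = 1.

1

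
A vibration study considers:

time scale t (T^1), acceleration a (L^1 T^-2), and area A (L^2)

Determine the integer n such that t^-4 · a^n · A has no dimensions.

-2

Balance the L exponent: (1)·n from a, plus −4·(0) + (2) = 2 from the rest, must sum to zero.
n + 2 = 0, so n = -2.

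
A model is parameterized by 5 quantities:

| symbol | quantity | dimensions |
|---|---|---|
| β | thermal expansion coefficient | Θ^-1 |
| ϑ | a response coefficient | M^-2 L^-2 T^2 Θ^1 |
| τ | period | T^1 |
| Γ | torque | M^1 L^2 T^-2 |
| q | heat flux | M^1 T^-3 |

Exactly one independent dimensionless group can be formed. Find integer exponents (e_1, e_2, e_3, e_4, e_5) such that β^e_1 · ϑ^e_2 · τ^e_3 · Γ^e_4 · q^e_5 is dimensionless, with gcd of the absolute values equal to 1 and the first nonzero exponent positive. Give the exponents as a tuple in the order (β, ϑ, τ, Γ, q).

M: e_1·(0) + e_2·(-2) + e_3·(0) + e_4·(1) + e_5·(1) = 0
L: e_1·(0) + e_2·(-2) + e_3·(0) + e_4·(2) + e_5·(0) = 0
T: e_1·(0) + e_2·(2) + e_3·(1) + e_4·(-2) + e_5·(-3) = 0
Θ: e_1·(-1) + e_2·(1) + e_3·(0) + e_4·(0) + e_5·(0) = 0
Solving this homogeneous linear system for the smallest-integer solution (first nonzero entry positive) gives (1, 1, 3, 1, 1).

(1, 1, 3, 1, 1)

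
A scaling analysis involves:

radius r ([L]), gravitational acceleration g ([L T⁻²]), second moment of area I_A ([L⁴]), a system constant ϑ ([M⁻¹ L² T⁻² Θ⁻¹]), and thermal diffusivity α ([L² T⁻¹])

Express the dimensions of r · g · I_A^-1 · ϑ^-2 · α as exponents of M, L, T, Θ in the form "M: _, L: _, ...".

M: 2, L: -4, T: 1, Θ: 2

Collect each base-dimension exponent across the product:
  M: (0) + (0) − (0) − 2·(-1) + (0) = 2
  L: (1) + (1) − (4) − 2·(2) + (2) = -4
  T: (0) + (-2) − (0) − 2·(-2) + (-1) = 1
  Θ: (0) + (0) − (0) − 2·(-1) + (0) = 2
So the dimensions are [M² L⁻⁴ T Θ²].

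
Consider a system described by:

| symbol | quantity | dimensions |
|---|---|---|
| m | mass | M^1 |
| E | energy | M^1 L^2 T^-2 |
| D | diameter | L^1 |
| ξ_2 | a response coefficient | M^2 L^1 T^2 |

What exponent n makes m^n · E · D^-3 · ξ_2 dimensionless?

-3

Balance the M exponent: (1)·n from m, plus (1) − 3·(0) + (2) = 3 from the rest, must sum to zero.
n + 3 = 0, so n = -3.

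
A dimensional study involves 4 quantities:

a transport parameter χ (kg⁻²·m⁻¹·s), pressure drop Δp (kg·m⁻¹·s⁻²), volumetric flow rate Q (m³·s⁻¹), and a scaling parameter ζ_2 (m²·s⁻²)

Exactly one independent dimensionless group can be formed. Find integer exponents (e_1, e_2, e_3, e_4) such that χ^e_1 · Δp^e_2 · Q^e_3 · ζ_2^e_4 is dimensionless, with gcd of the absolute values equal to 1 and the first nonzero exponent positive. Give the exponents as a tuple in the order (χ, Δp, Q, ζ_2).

(1, 2, 3, -3)

M: e_1·(-2) + e_2·(1) + e_3·(0) + e_4·(0) = 0
L: e_1·(-1) + e_2·(-1) + e_3·(3) + e_4·(2) = 0
T: e_1·(1) + e_2·(-2) + e_3·(-1) + e_4·(-2) = 0
Solving this homogeneous linear system for the smallest-integer solution (first nonzero entry positive) gives (1, 2, 3, -3).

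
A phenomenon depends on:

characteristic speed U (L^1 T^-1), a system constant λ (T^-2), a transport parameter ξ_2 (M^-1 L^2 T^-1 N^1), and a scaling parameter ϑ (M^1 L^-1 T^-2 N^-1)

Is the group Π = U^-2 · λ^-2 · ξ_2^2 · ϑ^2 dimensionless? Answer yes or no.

yes

Sum the exponent of each base dimension across the product:
  M: −2·[U]_M − 2·[λ]_M + 2·[ξ_2]_M + 2·[ϑ]_M = −2·(0) − 2·(0) + 2·(-1) + 2·(1) = 0
  L: −2·[U]_L − 2·[λ]_L + 2·[ξ_2]_L + 2·[ϑ]_L = −2·(1) − 2·(0) + 2·(2) + 2·(-1) = 0
  T: −2·[U]_T − 2·[λ]_T + 2·[ξ_2]_T + 2·[ϑ]_T = −2·(-1) − 2·(-2) + 2·(-1) + 2·(-2) = 0
  N: −2·[U]_N − 2·[λ]_N + 2·[ξ_2]_N + 2·[ϑ]_N = −2·(0) − 2·(0) + 2·(1) + 2·(-1) = 0
All base exponents vanish — dimensionless.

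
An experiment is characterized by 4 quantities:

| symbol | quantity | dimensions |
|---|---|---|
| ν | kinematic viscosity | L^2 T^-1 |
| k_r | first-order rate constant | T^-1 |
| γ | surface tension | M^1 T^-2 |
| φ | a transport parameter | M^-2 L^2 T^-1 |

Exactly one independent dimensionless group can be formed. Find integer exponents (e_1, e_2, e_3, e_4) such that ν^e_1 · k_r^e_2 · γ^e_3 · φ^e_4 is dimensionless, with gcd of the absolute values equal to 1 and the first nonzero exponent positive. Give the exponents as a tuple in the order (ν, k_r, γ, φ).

M: e_1·(0) + e_2·(0) + e_3·(1) + e_4·(-2) = 0
L: e_1·(2) + e_2·(0) + e_3·(0) + e_4·(2) = 0
T: e_1·(-1) + e_2·(-1) + e_3·(-2) + e_4·(-1) = 0
Solving this homogeneous linear system for the smallest-integer solution (first nonzero entry positive) gives (1, 4, -2, -1).

(1, 4, -2, -1)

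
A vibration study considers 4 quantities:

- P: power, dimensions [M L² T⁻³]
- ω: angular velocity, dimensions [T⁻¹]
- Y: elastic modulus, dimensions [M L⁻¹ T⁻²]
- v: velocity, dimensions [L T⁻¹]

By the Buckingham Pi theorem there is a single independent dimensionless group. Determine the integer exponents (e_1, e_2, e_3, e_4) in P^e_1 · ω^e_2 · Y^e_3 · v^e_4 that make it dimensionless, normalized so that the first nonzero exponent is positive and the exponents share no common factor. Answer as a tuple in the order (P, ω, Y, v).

(1, 2, -1, -3)

M: e_1·(1) + e_2·(0) + e_3·(1) + e_4·(0) = 0
L: e_1·(2) + e_2·(0) + e_3·(-1) + e_4·(1) = 0
T: e_1·(-3) + e_2·(-1) + e_3·(-2) + e_4·(-1) = 0
Solving this homogeneous linear system for the smallest-integer solution (first nonzero entry positive) gives (1, 2, -1, -3).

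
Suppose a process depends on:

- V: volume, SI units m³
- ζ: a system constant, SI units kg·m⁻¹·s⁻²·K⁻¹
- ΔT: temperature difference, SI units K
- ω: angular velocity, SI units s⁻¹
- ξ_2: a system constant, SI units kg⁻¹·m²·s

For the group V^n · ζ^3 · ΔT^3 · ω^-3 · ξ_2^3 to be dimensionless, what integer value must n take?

Balance the L exponent: (3)·n from V, plus 3·(-1) + 3·(0) − 3·(0) + 3·(2) = 3 from the rest, must sum to zero.
3n + 3 = 0, so n = -1.

-1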